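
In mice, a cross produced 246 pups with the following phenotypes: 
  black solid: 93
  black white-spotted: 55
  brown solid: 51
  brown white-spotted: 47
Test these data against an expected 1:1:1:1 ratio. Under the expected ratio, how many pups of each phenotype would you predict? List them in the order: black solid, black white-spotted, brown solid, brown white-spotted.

61.5, 61.5, 61.5, 61.5

Total ratio parts = 4. Expected numbers out of 246:
  black solid: 246 × 1/4 = 61.5
  black white-spotted: 246 × 1/4 = 61.5
  brown solid: 246 × 1/4 = 61.5
  brown white-spotted: 246 × 1/4 = 61.5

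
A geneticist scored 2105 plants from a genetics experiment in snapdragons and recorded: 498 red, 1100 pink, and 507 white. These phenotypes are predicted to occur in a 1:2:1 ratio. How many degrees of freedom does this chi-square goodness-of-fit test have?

2

A goodness-of-fit test with 3 phenotype classes has df = 3 − 1 = 2.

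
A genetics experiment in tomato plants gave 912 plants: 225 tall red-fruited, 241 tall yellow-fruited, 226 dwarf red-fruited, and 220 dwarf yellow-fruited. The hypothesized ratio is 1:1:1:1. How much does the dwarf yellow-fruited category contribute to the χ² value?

Total ratio parts = 4. Expected numbers out of 912:
  tall red-fruited: 912 × 1/4 = 228
  tall yellow-fruited: 912 × 1/4 = 228
  dwarf red-fruited: 912 × 1/4 = 228
  dwarf yellow-fruited: 912 × 1/4 = 228
Contribution of dwarf yellow-fruited: (220 − 228)² / 228 = 0.2807

0.281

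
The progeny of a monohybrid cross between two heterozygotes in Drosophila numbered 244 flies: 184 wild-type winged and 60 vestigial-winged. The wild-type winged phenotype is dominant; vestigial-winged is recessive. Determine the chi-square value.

For a monohybrid cross between heterozygotes with complete dominance, the expected phenotypic ratio is 3:1.
Total ratio parts = 4. Expected numbers out of 244:
  wild-type winged: 244 × 3/4 = 183
  vestigial-winged: 244 × 1/4 = 61
χ² = Σ (O − E)² / E
  wild-type winged: (184 − 183)² / 183 = 0.0055
  vestigial-winged: (60 − 61)² / 61 = 0.0164
χ² = 0.0055 + 0.0164 = 0.0219 ≈ 0.022

0.022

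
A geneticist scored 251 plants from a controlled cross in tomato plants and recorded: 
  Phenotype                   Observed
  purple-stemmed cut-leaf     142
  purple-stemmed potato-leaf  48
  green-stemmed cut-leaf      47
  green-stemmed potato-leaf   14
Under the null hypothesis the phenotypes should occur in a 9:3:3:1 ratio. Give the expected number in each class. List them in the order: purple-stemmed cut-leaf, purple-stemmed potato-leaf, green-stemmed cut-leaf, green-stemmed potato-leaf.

Under the 9:3:3:1 hypothesis (Σ ratio = 16, N = 251):
  purple-stemmed cut-leaf: 251 × 9/16 = 141.1875
  purple-stemmed potato-leaf: 251 × 3/16 = 47.0625
  green-stemmed cut-leaf: 251 × 3/16 = 47.0625
  green-stemmed potato-leaf: 251 × 1/16 = 15.6875

141.1875, 47.0625, 47.0625, 15.6875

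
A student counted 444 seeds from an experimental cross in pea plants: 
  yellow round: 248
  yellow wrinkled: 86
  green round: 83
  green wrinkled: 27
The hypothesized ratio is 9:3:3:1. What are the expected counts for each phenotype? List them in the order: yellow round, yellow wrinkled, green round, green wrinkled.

The 9:3:3:1 ratio has 16 parts, so with N = 444 the expected counts are:
  yellow round: 444 × 9/16 = 249.75
  yellow wrinkled: 444 × 3/16 = 83.25
  green round: 444 × 3/16 = 83.25
  green wrinkled: 444 × 1/16 = 27.75

249.75, 83.25, 83.25, 27.75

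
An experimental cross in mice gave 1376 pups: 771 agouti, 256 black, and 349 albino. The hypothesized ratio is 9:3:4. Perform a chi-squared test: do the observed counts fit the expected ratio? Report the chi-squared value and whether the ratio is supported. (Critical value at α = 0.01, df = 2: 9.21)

The 9:3:4 ratio has 16 parts, so with N = 1376 the expected counts are:
  agouti: 1376 × 9/16 = 774
  black: 1376 × 3/16 = 258
  albino: 1376 × 4/16 = 344
χ² = Σ (O − E)² / E
  agouti: (771 − 774)² / 774 = 0.0116
  black: (256 − 258)² / 258 = 0.0155
  albino: (349 − 344)² / 344 = 0.0727
χ² = 0.0116 + 0.0155 + 0.0727 = 0.0998 ≈ 0.100
Degrees of freedom = 3 − 1 = 2; critical value at α = 0.01 is 9.21.
Since 0.100 < 9.21, we fail to reject the null hypothesis — the data are consistent with the 9:3:4 ratio.

0.100; consistent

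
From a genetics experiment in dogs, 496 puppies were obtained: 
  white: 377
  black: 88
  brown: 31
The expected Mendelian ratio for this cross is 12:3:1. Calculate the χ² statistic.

The 12:3:1 ratio has 16 parts, so with N = 496 the expected counts are:
  white: 496 × 12/16 = 372
  black: 496 × 3/16 = 93
  brown: 496 × 1/16 = 31
χ² = Σ (O − E)² / E
  white: (377 − 372)² / 372 = 0.0672
  black: (88 − 93)² / 93 = 0.2688
  brown: (31 − 31)² / 31 = 0.0000
χ² = 0.0672 + 0.2688 + 0.0000 = 0.336

0.336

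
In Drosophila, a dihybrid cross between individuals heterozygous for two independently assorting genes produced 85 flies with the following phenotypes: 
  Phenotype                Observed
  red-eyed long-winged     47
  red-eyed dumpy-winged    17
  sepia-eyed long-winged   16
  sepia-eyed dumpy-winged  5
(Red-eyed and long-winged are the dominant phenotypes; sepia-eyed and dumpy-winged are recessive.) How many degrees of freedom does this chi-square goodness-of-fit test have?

A dihybrid F₂ with independent assortment and complete dominance at both loci gives a 9:3:3:1 phenotypic ratio.
A goodness-of-fit test with 4 phenotype classes has df = 4 − 1 = 3.

3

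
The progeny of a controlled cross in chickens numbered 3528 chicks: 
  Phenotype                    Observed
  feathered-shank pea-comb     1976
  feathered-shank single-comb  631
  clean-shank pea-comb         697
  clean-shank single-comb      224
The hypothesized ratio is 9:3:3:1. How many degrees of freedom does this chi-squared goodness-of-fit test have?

A goodness-of-fit test with 4 phenotype classes has df = 4 − 1 = 3.

3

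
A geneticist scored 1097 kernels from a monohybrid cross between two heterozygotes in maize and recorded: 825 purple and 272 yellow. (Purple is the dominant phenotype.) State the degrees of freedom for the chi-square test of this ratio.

For a monohybrid cross between heterozygotes with complete dominance, the expected phenotypic ratio is 3:1.
A goodness-of-fit test with 2 phenotype classes has df = 2 − 1 = 1.

1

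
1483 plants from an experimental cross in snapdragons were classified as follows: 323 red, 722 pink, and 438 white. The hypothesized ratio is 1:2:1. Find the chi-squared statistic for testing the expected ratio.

Total ratio parts = 4. Expected numbers out of 1483:
  red: 1483 × 1/4 = 370.75
  pink: 1483 × 2/4 = 741.5
  white: 1483 × 1/4 = 370.75
χ² = Σ (O − E)² / E
  red: (323 − 370.75)² / 370.75 = 6.1499
  pink: (722 − 741.5)² / 741.5 = 0.5128
  white: (438 − 370.75)² / 370.75 = 12.1984
χ² = 6.1499 + 0.5128 + 12.1984 = 18.8611 ≈ 18.861

18.861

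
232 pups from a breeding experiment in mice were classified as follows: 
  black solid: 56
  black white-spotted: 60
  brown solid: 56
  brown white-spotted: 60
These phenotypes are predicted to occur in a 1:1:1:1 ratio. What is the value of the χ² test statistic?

Under the 1:1:1:1 hypothesis (Σ ratio = 4, N = 232):
  black solid: 232 × 1/4 = 58
  black white-spotted: 232 × 1/4 = 58
  brown solid: 232 × 1/4 = 58
  brown white-spotted: 232 × 1/4 = 58
χ² = Σ (O − E)² / E
  black solid: (56 − 58)² / 58 = 0.0690
  black white-spotted: (60 − 58)² / 58 = 0.0690
  brown solid: (56 − 58)² / 58 = 0.0690
  brown white-spotted: (60 − 58)² / 58 = 0.0690
χ² = 0.0690 + 0.0690 + 0.0690 + 0.0690 = 0.276

0.276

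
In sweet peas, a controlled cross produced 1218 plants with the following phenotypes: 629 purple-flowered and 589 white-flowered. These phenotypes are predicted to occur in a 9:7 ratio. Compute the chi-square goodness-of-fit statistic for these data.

10.509

Expected counts for N = 1218 under a 9:7 ratio (total parts = 16):
  purple-flowered: 1218 × 9/16 = 685.125
  white-flowered: 1218 × 7/16 = 532.875
χ² = Σ (O − E)² / E
  purple-flowered: (629 − 685.125)² / 685.125 = 4.5977
  white-flowered: (589 − 532.875)² / 532.875 = 5.9114
χ² = 4.5977 + 5.9114 = 10.5091 ≈ 10.509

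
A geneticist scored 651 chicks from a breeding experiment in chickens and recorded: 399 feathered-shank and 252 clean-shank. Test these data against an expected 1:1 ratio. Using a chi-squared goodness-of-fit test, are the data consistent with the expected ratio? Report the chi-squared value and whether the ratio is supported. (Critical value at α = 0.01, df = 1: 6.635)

The 1:1 ratio has 2 parts, so with N = 651 the expected counts are:
  feathered-shank: 651 × 1/2 = 325.5
  clean-shank: 651 × 1/2 = 325.5
χ² = Σ (O − E)² / E
  feathered-shank: (399 − 325.5)² / 325.5 = 16.5968
  clean-shank: (252 − 325.5)² / 325.5 = 16.5968
χ² = 16.5968 + 16.5968 = 33.1936 ≈ 33.194
Degrees of freedom = 2 − 1 = 1; critical value at α = 0.01 is 6.635.
Since 33.194 > 6.635, we reject the null hypothesis — the data do not fit the 1:1 ratio.

33.194; not consistent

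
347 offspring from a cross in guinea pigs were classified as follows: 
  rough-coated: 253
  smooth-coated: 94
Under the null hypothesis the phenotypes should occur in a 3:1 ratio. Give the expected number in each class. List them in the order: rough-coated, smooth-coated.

260.25, 86.75

The 3:1 ratio has 4 parts, so with N = 347 the expected counts are:
  rough-coated: 347 × 3/4 = 260.25
  smooth-coated: 347 × 1/4 = 86.75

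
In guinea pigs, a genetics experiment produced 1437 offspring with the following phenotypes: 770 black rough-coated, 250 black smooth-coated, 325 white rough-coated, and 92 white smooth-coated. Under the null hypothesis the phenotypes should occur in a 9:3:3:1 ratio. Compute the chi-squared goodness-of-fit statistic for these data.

14.729

The 9:3:3:1 ratio has 16 parts, so with N = 1437 the expected counts are:
  black rough-coated: 1437 × 9/16 = 808.3125
  black smooth-coated: 1437 × 3/16 = 269.4375
  white rough-coated: 1437 × 3/16 = 269.4375
  white smooth-coated: 1437 × 1/16 = 89.8125
χ² = Σ (O − E)² / E
  black rough-coated: (770 − 808.3125)² / 808.3125 = 1.8159
  black smooth-coated: (250 − 269.4375)² / 269.4375 = 1.4022
  white rough-coated: (325 − 269.4375)² / 269.4375 = 11.4579
  white smooth-coated: (92 − 89.8125)² / 89.8125 = 0.0533
χ² = 1.8159 + 1.4022 + 11.4579 + 0.0533 = 14.7293 ≈ 14.729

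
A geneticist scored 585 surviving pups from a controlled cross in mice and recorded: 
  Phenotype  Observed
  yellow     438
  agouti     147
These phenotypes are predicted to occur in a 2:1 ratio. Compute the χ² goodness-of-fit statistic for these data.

17.723

Under the 2:1 hypothesis (Σ ratio = 3, N = 585):
  yellow: 585 × 2/3 = 390
  agouti: 585 × 1/3 = 195
χ² = Σ (O − E)² / E
  yellow: (438 − 390)² / 390 = 5.9077
  agouti: (147 − 195)² / 195 = 11.8154
χ² = 5.9077 + 11.8154 = 17.7231 ≈ 17.723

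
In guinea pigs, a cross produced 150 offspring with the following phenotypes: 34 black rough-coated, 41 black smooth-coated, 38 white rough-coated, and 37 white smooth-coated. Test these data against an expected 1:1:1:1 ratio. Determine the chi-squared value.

0.667

The 1:1:1:1 ratio has 4 parts, so with N = 150 the expected counts are:
  black rough-coated: 150 × 1/4 = 37.5
  black smooth-coated: 150 × 1/4 = 37.5
  white rough-coated: 150 × 1/4 = 37.5
  white smooth-coated: 150 × 1/4 = 37.5
χ² = Σ (O − E)² / E
  black rough-coated: (34 − 37.5)² / 37.5 = 0.3267
  black smooth-coated: (41 − 37.5)² / 37.5 = 0.3267
  white rough-coated: (38 − 37.5)² / 37.5 = 0.0067
  white smooth-coated: (37 − 37.5)² / 37.5 = 0.0067
χ² = 0.3267 + 0.3267 + 0.0067 + 0.0067 = 0.6668 ≈ 0.667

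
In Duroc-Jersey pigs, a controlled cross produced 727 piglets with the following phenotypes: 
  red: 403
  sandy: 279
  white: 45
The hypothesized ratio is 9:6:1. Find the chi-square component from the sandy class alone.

The 9:6:1 ratio has 16 parts, so with N = 727 the expected counts are:
  red: 727 × 9/16 = 408.9375
  sandy: 727 × 6/16 = 272.625
  white: 727 × 1/16 = 45.4375
Contribution of sandy: (279 − 272.625)² / 272.625 = 0.1491

0.149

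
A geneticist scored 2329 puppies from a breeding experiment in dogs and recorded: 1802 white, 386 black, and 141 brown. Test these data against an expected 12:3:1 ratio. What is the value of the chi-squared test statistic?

Under the 12:3:1 hypothesis (Σ ratio = 16, N = 2329):
  white: 2329 × 12/16 = 1746.75
  black: 2329 × 3/16 = 436.6875
  brown: 2329 × 1/16 = 145.5625
χ² = Σ (O − E)² / E
  white: (1802 − 1746.75)² / 1746.75 = 1.7476
  black: (386 − 436.6875)² / 436.6875 = 5.8834
  brown: (141 − 145.5625)² / 145.5625 = 0.1430
χ² = 1.7476 + 5.8834 + 0.1430 = 7.774

7.774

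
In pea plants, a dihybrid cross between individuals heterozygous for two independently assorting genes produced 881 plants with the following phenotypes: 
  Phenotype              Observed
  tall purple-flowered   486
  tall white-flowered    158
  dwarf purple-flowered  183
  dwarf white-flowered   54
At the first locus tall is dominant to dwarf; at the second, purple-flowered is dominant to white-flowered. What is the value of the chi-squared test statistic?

2.439

A dihybrid F₂ with independent assortment and complete dominance at both loci gives a 9:3:3:1 phenotypic ratio.
The 9:3:3:1 ratio has 16 parts, so with N = 881 the expected counts are:
  tall purple-flowered: 881 × 9/16 = 495.5625
  tall white-flowered: 881 × 3/16 = 165.1875
  dwarf purple-flowered: 881 × 3/16 = 165.1875
  dwarf white-flowered: 881 × 1/16 = 55.0625
χ² = Σ (O − E)² / E
  tall purple-flowered: (486 − 495.5625)² / 495.5625 = 0.1845
  tall white-flowered: (158 − 165.1875)² / 165.1875 = 0.3127
  dwarf purple-flowered: (183 − 165.1875)² / 165.1875 = 1.9208
  dwarf white-flowered: (54 − 55.0625)² / 55.0625 = 0.0205
χ² = 0.1845 + 0.3127 + 1.9208 + 0.0205 = 2.4385 ≈ 2.439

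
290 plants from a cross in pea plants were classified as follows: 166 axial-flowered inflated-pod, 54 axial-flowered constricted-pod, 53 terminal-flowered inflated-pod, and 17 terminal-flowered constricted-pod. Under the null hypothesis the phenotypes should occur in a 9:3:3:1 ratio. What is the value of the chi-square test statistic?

The 9:3:3:1 ratio has 16 parts, so with N = 290 the expected counts are:
  axial-flowered inflated-pod: 290 × 9/16 = 163.125
  axial-flowered constricted-pod: 290 × 3/16 = 54.375
  terminal-flowered inflated-pod: 290 × 3/16 = 54.375
  terminal-flowered constricted-pod: 290 × 1/16 = 18.125
χ² = Σ (O − E)² / E
  axial-flowered inflated-pod: (166 − 163.125)² / 163.125 = 0.0507
  axial-flowered constricted-pod: (54 − 54.375)² / 54.375 = 0.0026
  terminal-flowered inflated-pod: (53 − 54.375)² / 54.375 = 0.0348
  terminal-flowered constricted-pod: (17 − 18.125)² / 18.125 = 0.0698
χ² = 0.0507 + 0.0026 + 0.0348 + 0.0698 = 0.1579 ≈ 0.158

0.158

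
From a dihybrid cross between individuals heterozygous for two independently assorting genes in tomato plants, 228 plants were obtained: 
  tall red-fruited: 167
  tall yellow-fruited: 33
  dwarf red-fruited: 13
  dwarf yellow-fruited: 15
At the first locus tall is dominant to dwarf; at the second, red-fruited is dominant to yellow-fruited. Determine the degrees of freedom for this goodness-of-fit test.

3

A dihybrid F₂ with independent assortment and complete dominance at both loci gives a 9:3:3:1 phenotypic ratio.
A goodness-of-fit test with 4 phenotype classes has df = 4 − 1 = 3.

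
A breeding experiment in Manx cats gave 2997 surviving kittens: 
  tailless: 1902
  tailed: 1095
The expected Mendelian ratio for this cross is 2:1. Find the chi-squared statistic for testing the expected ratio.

13.838

Under the 2:1 hypothesis (Σ ratio = 3, N = 2997):
  tailless: 2997 × 2/3 = 1998
  tailed: 2997 × 1/3 = 999
χ² = Σ (O − E)² / E
  tailless: (1902 − 1998)² / 1998 = 4.6126
  tailed: (1095 − 999)² / 999 = 9.2252
χ² = 4.6126 + 9.2252 = 13.8378 ≈ 13.838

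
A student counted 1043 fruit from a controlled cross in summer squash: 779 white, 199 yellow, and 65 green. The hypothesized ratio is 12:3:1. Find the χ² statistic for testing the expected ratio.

The 12:3:1 ratio has 16 parts, so with N = 1043 the expected counts are:
  white: 1043 × 12/16 = 782.25
  yellow: 1043 × 3/16 = 195.5625
  green: 1043 × 1/16 = 65.1875
χ² = Σ (O − E)² / E
  white: (779 − 782.25)² / 782.25 = 0.0135
  yellow: (199 − 195.5625)² / 195.5625 = 0.0604
  green: (65 − 65.1875)² / 65.1875 = 0.0005
χ² = 0.0135 + 0.0604 + 0.0005 = 0.0744 ≈ 0.074

0.074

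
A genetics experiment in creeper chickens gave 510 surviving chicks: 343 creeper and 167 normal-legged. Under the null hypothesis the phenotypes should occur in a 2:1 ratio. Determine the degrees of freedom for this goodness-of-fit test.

A goodness-of-fit test with 2 phenotype classes has df = 2 − 1 = 1.

1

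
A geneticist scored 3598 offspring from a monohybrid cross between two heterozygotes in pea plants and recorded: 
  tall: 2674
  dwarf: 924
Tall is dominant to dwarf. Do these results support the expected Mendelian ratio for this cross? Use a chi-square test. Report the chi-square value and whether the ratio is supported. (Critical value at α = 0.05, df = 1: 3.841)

For a monohybrid cross between heterozygotes with complete dominance, the expected phenotypic ratio is 3:1.
Expected counts for N = 3598 under a 3:1 ratio (total parts = 4):
  tall: 3598 × 3/4 = 2698.5
  dwarf: 3598 × 1/4 = 899.5
χ² = Σ (O − E)² / E
  tall: (2674 − 2698.5)² / 2698.5 = 0.2224
  dwarf: (924 − 899.5)² / 899.5 = 0.6673
χ² = 0.2224 + 0.6673 = 0.8897 ≈ 0.890
Degrees of freedom = 2 − 1 = 1; critical value at α = 0.05 is 3.841.
Since 0.890 < 3.841, we fail to reject the null hypothesis — the data are consistent with the 3:1 ratio.

0.890; consistent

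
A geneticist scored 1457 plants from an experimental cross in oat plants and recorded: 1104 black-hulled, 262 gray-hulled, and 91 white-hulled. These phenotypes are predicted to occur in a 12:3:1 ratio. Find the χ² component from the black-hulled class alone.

0.116

Under the 12:3:1 hypothesis (Σ ratio = 16, N = 1457):
  black-hulled: 1457 × 12/16 = 1092.75
  gray-hulled: 1457 × 3/16 = 273.1875
  white-hulled: 1457 × 1/16 = 91.0625
Contribution of black-hulled: (1104 − 1092.75)² / 1092.75 = 0.1158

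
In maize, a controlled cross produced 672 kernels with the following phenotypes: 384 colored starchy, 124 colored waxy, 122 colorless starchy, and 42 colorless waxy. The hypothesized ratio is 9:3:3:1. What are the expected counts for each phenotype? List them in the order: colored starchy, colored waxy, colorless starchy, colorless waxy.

378, 126, 126, 42

Expected counts for N = 672 under a 9:3:3:1 ratio (total parts = 16):
  colored starchy: 672 × 9/16 = 378
  colored waxy: 672 × 3/16 = 126
  colorless starchy: 672 × 3/16 = 126
  colorless waxy: 672 × 1/16 = 42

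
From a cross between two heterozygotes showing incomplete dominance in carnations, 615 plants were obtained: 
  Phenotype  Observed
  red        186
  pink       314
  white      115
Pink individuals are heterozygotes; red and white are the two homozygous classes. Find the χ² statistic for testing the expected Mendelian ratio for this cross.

16.668

With incomplete dominance, a heterozygote × heterozygote cross gives a 1:2:1 phenotypic ratio.
Total ratio parts = 4. Expected numbers out of 615:
  red: 615 × 1/4 = 153.75
  pink: 615 × 2/4 = 307.5
  white: 615 × 1/4 = 153.75
χ² = Σ (O − E)² / E
  red: (186 − 153.75)² / 153.75 = 6.7646
  pink: (314 − 307.5)² / 307.5 = 0.1374
  white: (115 − 153.75)² / 153.75 = 9.7663
χ² = 6.7646 + 0.1374 + 9.7663 = 16.6683 ≈ 16.668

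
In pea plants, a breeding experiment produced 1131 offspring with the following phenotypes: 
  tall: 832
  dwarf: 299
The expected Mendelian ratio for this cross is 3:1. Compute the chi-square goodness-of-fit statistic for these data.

The 3:1 ratio has 4 parts, so with N = 1131 the expected counts are:
  tall: 1131 × 3/4 = 848.25
  dwarf: 1131 × 1/4 = 282.75
χ² = Σ (O − E)² / E
  tall: (832 − 848.25)² / 848.25 = 0.3113
  dwarf: (299 − 282.75)² / 282.75 = 0.9339
χ² = 0.3113 + 0.9339 = 1.2452 ≈ 1.245

1.245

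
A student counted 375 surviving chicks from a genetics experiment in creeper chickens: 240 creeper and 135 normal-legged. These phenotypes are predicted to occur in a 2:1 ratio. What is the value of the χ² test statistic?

The 2:1 ratio has 3 parts, so with N = 375 the expected counts are:
  creeper: 375 × 2/3 = 250
  normal-legged: 375 × 1/3 = 125
χ² = Σ (O − E)² / E
  creeper: (240 − 250)² / 250 = 0.4000
  normal-legged: (135 − 125)² / 125 = 0.8000
χ² = 0.4000 + 0.8000 = 1.200

1.200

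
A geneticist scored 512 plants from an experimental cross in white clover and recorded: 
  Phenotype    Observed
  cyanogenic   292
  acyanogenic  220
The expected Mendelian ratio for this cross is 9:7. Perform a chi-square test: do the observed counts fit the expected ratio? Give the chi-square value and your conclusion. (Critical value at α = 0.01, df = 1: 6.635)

Expected counts for N = 512 under a 9:7 ratio (total parts = 16):
  cyanogenic: 512 × 9/16 = 288
  acyanogenic: 512 × 7/16 = 224
χ² = Σ (O − E)² / E
  cyanogenic: (292 − 288)² / 288 = 0.0556
  acyanogenic: (220 − 224)² / 224 = 0.0714
χ² = 0.0556 + 0.0714 = 0.127
Degrees of freedom = 2 − 1 = 1; critical value at α = 0.01 is 6.635.
Since 0.127 < 6.635, we fail to reject the null hypothesis — the data are consistent with the 9:7 ratio.

0.127; consistent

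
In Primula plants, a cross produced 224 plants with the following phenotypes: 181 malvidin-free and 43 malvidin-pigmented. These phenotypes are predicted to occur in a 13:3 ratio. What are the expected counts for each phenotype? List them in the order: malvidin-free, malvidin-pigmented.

Expected counts for N = 224 under a 13:3 ratio (total parts = 16):
  malvidin-free: 224 × 13/16 = 182
  malvidin-pigmented: 224 × 3/16 = 42

182, 42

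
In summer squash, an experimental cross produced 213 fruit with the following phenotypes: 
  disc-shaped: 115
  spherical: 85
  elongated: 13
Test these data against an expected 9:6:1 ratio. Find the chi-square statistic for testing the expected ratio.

0.529

Expected counts for N = 213 under a 9:6:1 ratio (total parts = 16):
  disc-shaped: 213 × 9/16 = 119.8125
  spherical: 213 × 6/16 = 79.875
  elongated: 213 × 1/16 = 13.3125
χ² = Σ (O − E)² / E
  disc-shaped: (115 − 119.8125)² / 119.8125 = 0.1933
  spherical: (85 − 79.875)² / 79.875 = 0.3288
  elongated: (13 − 13.3125)² / 13.3125 = 0.0073
χ² = 0.1933 + 0.3288 + 0.0073 = 0.5294 ≈ 0.529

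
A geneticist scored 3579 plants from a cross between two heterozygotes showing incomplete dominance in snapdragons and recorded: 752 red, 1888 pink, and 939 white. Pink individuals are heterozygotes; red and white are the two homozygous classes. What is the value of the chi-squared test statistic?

30.385

With incomplete dominance, a heterozygote × heterozygote cross gives a 1:2:1 phenotypic ratio.
Under the 1:2:1 hypothesis (Σ ratio = 4, N = 3579):
  red: 3579 × 1/4 = 894.75
  pink: 3579 × 2/4 = 1789.5
  white: 3579 × 1/4 = 894.75
χ² = Σ (O − E)² / E
  red: (752 − 894.75)² / 894.75 = 22.7746
  pink: (1888 − 1789.5)² / 1789.5 = 5.4218
  white: (939 − 894.75)² / 894.75 = 2.1884
χ² = 22.7746 + 5.4218 + 2.1884 = 30.3848 ≈ 30.385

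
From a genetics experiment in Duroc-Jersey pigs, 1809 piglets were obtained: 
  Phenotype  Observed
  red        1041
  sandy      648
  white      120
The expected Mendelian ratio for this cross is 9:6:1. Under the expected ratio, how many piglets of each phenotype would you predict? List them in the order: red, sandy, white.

1017.5625, 678.375, 113.0625

Expected counts for N = 1809 under a 9:6:1 ratio (total parts = 16):
  red: 1809 × 9/16 = 1017.5625
  sandy: 1809 × 6/16 = 678.375
  white: 1809 × 1/16 = 113.0625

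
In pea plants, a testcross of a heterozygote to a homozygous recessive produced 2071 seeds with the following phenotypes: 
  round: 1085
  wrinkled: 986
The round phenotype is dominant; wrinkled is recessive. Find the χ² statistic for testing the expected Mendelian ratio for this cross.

A testcross of a heterozygote (Aa × aa) gives a 1:1 phenotypic ratio.
Under the 1:1 hypothesis (Σ ratio = 2, N = 2071):
  round: 2071 × 1/2 = 1035.5
  wrinkled: 2071 × 1/2 = 1035.5
χ² = Σ (O − E)² / E
  round: (1085 − 1035.5)² / 1035.5 = 2.3662
  wrinkled: (986 − 1035.5)² / 1035.5 = 2.3662
χ² = 2.3662 + 2.3662 = 4.7324 ≈ 4.732

4.732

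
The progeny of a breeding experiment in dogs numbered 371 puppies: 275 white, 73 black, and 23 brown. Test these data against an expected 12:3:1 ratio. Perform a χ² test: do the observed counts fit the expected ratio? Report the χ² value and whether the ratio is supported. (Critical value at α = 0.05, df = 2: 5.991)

Expected counts for N = 371 under a 12:3:1 ratio (total parts = 16):
  white: 371 × 12/16 = 278.25
  black: 371 × 3/16 = 69.5625
  brown: 371 × 1/16 = 23.1875
χ² = Σ (O − E)² / E
  white: (275 − 278.25)² / 278.25 = 0.0380
  black: (73 − 69.5625)² / 69.5625 = 0.1699
  brown: (23 − 23.1875)² / 23.1875 = 0.0015
χ² = 0.0380 + 0.1699 + 0.0015 = 0.2094 ≈ 0.209
Degrees of freedom = 3 − 1 = 2; critical value at α = 0.05 is 5.991.
Since 0.209 < 5.991, we fail to reject the null hypothesis — the data are consistent with the 12:3:1 ratio.

0.209; consistent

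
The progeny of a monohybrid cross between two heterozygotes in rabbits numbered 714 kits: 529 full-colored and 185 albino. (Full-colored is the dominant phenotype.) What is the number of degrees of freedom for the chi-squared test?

For a monohybrid cross between heterozygotes with complete dominance, the expected phenotypic ratio is 3:1.
A goodness-of-fit test with 2 phenotype classes has df = 2 − 1 = 1.

1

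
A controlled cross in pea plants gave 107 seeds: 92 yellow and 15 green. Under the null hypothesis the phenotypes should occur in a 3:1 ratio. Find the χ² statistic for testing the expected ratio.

6.882

Under the 3:1 hypothesis (Σ ratio = 4, N = 107):
  yellow: 107 × 3/4 = 80.25
  green: 107 × 1/4 = 26.75
χ² = Σ (O − E)² / E
  yellow: (92 − 80.25)² / 80.25 = 1.7204
  green: (15 − 26.75)² / 26.75 = 5.1612
χ² = 1.7204 + 5.1612 = 6.8816 ≈ 6.882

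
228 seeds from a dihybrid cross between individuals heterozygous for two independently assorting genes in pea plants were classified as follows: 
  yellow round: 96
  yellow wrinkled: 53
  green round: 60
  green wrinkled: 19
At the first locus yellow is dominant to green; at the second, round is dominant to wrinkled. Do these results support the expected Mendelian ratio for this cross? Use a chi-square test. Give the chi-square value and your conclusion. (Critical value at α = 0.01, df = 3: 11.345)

19.111; not consistent

A dihybrid F₂ with independent assortment and complete dominance at both loci gives a 9:3:3:1 phenotypic ratio.
Total ratio parts = 16. Expected numbers out of 228:
  yellow round: 228 × 9/16 = 128.25
  yellow wrinkled: 228 × 3/16 = 42.75
  green round: 228 × 3/16 = 42.75
  green wrinkled: 228 × 1/16 = 14.25
χ² = Σ (O − E)² / E
  yellow round: (96 − 128.25)² / 128.25 = 8.1096
  yellow wrinkled: (53 − 42.75)² / 42.75 = 2.4576
  green round: (60 − 42.75)² / 42.75 = 6.9605
  green wrinkled: (19 − 14.25)² / 14.25 = 1.5833
χ² = 8.1096 + 2.4576 + 6.9605 + 1.5833 = 19.111
Degrees of freedom = 4 − 1 = 3; critical value at α = 0.01 is 11.345.
Since 19.111 > 11.345, we reject the null hypothesis — the data do not fit the 9:3:3:1 ratio.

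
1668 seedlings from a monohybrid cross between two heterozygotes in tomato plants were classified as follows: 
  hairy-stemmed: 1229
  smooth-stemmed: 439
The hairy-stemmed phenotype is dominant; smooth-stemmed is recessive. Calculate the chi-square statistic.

For a monohybrid cross between heterozygotes with complete dominance, the expected phenotypic ratio is 3:1.
Expected counts for N = 1668 under a 3:1 ratio (total parts = 4):
  hairy-stemmed: 1668 × 3/4 = 1251
  smooth-stemmed: 1668 × 1/4 = 417
χ² = Σ (O − E)² / E
  hairy-stemmed: (1229 − 1251)² / 1251 = 0.3869
  smooth-stemmed: (439 − 417)² / 417 = 1.1607
χ² = 0.3869 + 1.1607 = 1.5476 ≈ 1.548

1.548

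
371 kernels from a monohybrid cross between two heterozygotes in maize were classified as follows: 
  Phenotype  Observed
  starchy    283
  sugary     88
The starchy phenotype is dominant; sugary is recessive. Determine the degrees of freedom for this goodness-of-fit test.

For a monohybrid cross between heterozygotes with complete dominance, the expected phenotypic ratio is 3:1.
A goodness-of-fit test with 2 phenotype classes has df = 2 − 1 = 1.

1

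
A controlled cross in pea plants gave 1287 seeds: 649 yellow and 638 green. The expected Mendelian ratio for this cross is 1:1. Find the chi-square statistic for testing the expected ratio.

0.094

Under the 1:1 hypothesis (Σ ratio = 2, N = 1287):
  yellow: 1287 × 1/2 = 643.5
  green: 1287 × 1/2 = 643.5
χ² = Σ (O − E)² / E
  yellow: (649 − 643.5)² / 643.5 = 0.0470
  green: (638 − 643.5)² / 643.5 = 0.0470
χ² = 0.0470 + 0.0470 = 0.094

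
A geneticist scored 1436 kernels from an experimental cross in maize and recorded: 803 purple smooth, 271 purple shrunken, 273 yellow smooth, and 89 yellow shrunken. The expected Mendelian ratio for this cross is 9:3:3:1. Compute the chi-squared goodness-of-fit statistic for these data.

0.098

Expected counts for N = 1436 under a 9:3:3:1 ratio (total parts = 16):
  purple smooth: 1436 × 9/16 = 807.75
  purple shrunken: 1436 × 3/16 = 269.25
  yellow smooth: 1436 × 3/16 = 269.25
  yellow shrunken: 1436 × 1/16 = 89.75
χ² = Σ (O − E)² / E
  purple smooth: (803 − 807.75)² / 807.75 = 0.0279
  purple shrunken: (271 − 269.25)² / 269.25 = 0.0114
  yellow smooth: (273 − 269.25)² / 269.25 = 0.0522
  yellow shrunken: (89 − 89.75)² / 89.75 = 0.0063
χ² = 0.0279 + 0.0114 + 0.0522 + 0.0063 = 0.0978 ≈ 0.098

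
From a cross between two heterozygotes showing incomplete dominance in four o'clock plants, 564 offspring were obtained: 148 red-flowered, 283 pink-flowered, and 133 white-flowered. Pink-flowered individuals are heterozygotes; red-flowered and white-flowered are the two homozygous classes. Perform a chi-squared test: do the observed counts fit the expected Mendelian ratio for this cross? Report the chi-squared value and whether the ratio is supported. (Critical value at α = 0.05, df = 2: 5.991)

0.805; consistent

With incomplete dominance, a heterozygote × heterozygote cross gives a 1:2:1 phenotypic ratio.
Under the 1:2:1 hypothesis (Σ ratio = 4, N = 564):
  red-flowered: 564 × 1/4 = 141
  pink-flowered: 564 × 2/4 = 282
  white-flowered: 564 × 1/4 = 141
χ² = Σ (O − E)² / E
  red-flowered: (148 − 141)² / 141 = 0.3475
  pink-flowered: (283 − 282)² / 282 = 0.0035
  white-flowered: (133 − 141)² / 141 = 0.4539
χ² = 0.3475 + 0.0035 + 0.4539 = 0.8049 ≈ 0.805
Degrees of freedom = 3 − 1 = 2; critical value at α = 0.05 is 5.991.
Since 0.805 < 5.991, we fail to reject the null hypothesis — the data are consistent with the 1:2:1 ratio.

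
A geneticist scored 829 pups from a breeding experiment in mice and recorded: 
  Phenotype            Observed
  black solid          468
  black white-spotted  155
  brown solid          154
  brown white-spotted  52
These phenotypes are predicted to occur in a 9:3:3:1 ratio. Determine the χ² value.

0.021

Under the 9:3:3:1 hypothesis (Σ ratio = 16, N = 829):
  black solid: 829 × 9/16 = 466.3125
  black white-spotted: 829 × 3/16 = 155.4375
  brown solid: 829 × 3/16 = 155.4375
  brown white-spotted: 829 × 1/16 = 51.8125
χ² = Σ (O − E)² / E
  black solid: (468 − 466.3125)² / 466.3125 = 0.0061
  black white-spotted: (155 − 155.4375)² / 155.4375 = 0.0012
  brown solid: (154 − 155.4375)² / 155.4375 = 0.0133
  brown white-spotted: (52 − 51.8125)² / 51.8125 = 0.0007
χ² = 0.0061 + 0.0012 + 0.0133 + 0.0007 = 0.0213 ≈ 0.021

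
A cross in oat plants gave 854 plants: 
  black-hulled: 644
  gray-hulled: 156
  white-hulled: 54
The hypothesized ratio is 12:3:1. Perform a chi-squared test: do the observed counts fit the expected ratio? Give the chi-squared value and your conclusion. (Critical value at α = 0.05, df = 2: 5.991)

0.133; consistent

Expected counts for N = 854 under a 12:3:1 ratio (total parts = 16):
  black-hulled: 854 × 12/16 = 640.5
  gray-hulled: 854 × 3/16 = 160.125
  white-hulled: 854 × 1/16 = 53.375
χ² = Σ (O − E)² / E
  black-hulled: (644 − 640.5)² / 640.5 = 0.0191
  gray-hulled: (156 − 160.125)² / 160.125 = 0.1063
  white-hulled: (54 − 53.375)² / 53.375 = 0.0073
χ² = 0.0191 + 0.1063 + 0.0073 = 0.1327 ≈ 0.133
Degrees of freedom = 3 − 1 = 2; critical value at α = 0.05 is 5.991.
Since 0.133 < 5.991, we fail to reject the null hypothesis — the data are consistent with the 12:3:1 ratio.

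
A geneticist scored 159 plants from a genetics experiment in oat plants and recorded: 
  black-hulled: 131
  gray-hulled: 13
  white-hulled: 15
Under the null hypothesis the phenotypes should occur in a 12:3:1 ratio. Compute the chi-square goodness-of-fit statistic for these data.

Total ratio parts = 16. Expected numbers out of 159:
  black-hulled: 159 × 12/16 = 119.25
  gray-hulled: 159 × 3/16 = 29.8125
  white-hulled: 159 × 1/16 = 9.9375
χ² = Σ (O − E)² / E
  black-hulled: (131 − 119.25)² / 119.25 = 1.1578
  gray-hulled: (13 − 29.8125)² / 29.8125 = 9.4813
  white-hulled: (15 − 9.9375)² / 9.9375 = 2.5790
χ² = 1.1578 + 9.4813 + 2.5790 = 13.2181 ≈ 13.218

13.218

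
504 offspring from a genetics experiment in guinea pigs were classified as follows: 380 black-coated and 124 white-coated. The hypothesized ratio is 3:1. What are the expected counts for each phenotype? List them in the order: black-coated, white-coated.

Expected counts for N = 504 under a 3:1 ratio (total parts = 4):
  black-coated: 504 × 3/4 = 378
  white-coated: 504 × 1/4 = 126

378, 126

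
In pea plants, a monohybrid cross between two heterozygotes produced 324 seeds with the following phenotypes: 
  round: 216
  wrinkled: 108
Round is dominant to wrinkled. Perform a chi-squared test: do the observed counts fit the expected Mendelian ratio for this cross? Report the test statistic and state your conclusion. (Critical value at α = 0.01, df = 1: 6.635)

12.000; not consistent

For a monohybrid cross between heterozygotes with complete dominance, the expected phenotypic ratio is 3:1.
The 3:1 ratio has 4 parts, so with N = 324 the expected counts are:
  round: 324 × 3/4 = 243
  wrinkled: 324 × 1/4 = 81
χ² = Σ (O − E)² / E
  round: (216 − 243)² / 243 = 3.0000
  wrinkled: (108 − 81)² / 81 = 9.0000
χ² = 3.0000 + 9.0000 = 12.000
Degrees of freedom = 2 − 1 = 1; critical value at α = 0.01 is 6.635.
Since 12.000 > 6.635, we reject the null hypothesis — the data do not fit the 3:1 ratio.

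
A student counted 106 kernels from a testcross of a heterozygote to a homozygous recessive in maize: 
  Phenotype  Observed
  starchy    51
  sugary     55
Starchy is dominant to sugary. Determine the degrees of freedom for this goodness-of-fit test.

A testcross of a heterozygote (Aa × aa) gives a 1:1 phenotypic ratio.
A goodness-of-fit test with 2 phenotype classes has df = 2 − 1 = 1.

1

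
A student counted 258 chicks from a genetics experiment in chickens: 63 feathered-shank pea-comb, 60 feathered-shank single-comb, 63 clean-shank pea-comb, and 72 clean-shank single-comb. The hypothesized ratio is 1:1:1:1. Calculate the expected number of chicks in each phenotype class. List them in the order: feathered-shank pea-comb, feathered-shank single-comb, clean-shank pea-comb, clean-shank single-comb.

64.5, 64.5, 64.5, 64.5

The 1:1:1:1 ratio has 4 parts, so with N = 258 the expected counts are:
  feathered-shank pea-comb: 258 × 1/4 = 64.5
  feathered-shank single-comb: 258 × 1/4 = 64.5
  clean-shank pea-comb: 258 × 1/4 = 64.5
  clean-shank single-comb: 258 × 1/4 = 64.5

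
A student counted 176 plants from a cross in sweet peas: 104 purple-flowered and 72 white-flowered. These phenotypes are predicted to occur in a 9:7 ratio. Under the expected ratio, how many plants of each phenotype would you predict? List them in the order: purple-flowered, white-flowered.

99, 77

Total ratio parts = 16. Expected numbers out of 176:
  purple-flowered: 176 × 9/16 = 99
  white-flowered: 176 × 7/16 = 77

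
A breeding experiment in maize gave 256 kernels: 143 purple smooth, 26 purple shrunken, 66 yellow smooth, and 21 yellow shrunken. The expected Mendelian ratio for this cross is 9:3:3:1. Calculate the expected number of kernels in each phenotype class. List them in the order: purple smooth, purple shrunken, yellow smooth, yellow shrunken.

Expected counts for N = 256 under a 9:3:3:1 ratio (total parts = 16):
  purple smooth: 256 × 9/16 = 144
  purple shrunken: 256 × 3/16 = 48
  yellow smooth: 256 × 3/16 = 48
  yellow shrunken: 256 × 1/16 = 16

144, 48, 48, 16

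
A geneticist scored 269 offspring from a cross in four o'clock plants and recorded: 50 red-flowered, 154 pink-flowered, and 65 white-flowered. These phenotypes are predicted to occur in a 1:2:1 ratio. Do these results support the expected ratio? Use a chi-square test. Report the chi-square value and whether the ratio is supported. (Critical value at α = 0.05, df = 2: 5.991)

The 1:2:1 ratio has 4 parts, so with N = 269 the expected counts are:
  red-flowered: 269 × 1/4 = 67.25
  pink-flowered: 269 × 2/4 = 134.5
  white-flowered: 269 × 1/4 = 67.25
χ² = Σ (O − E)² / E
  red-flowered: (50 − 67.25)² / 67.25 = 4.4247
  pink-flowered: (154 − 134.5)² / 134.5 = 2.8271
  white-flowered: (65 − 67.25)² / 67.25 = 0.0753
χ² = 4.4247 + 2.8271 + 0.0753 = 7.3271 ≈ 7.327
Degrees of freedom = 3 − 1 = 2; critical value at α = 0.05 is 5.991.
Since 7.327 > 5.991, we reject the null hypothesis — the data do not fit the 1:2:1 ratio.

7.327; not consistent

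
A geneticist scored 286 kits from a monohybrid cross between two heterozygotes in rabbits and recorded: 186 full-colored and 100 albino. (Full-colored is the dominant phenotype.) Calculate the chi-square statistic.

15.147

For a monohybrid cross between heterozygotes with complete dominance, the expected phenotypic ratio is 3:1.
Total ratio parts = 4. Expected numbers out of 286:
  full-colored: 286 × 3/4 = 214.5
  albino: 286 × 1/4 = 71.5
χ² = Σ (O − E)² / E
  full-colored: (186 − 214.5)² / 214.5 = 3.7867
  albino: (100 − 71.5)² / 71.5 = 11.3601
χ² = 3.7867 + 11.3601 = 15.1468 ≈ 15.147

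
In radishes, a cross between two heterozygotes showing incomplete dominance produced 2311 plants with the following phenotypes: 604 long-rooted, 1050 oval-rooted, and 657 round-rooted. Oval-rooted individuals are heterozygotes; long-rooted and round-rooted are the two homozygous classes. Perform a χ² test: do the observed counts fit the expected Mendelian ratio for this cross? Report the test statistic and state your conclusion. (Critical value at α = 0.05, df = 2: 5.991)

21.696; not consistent

With incomplete dominance, a heterozygote × heterozygote cross gives a 1:2:1 phenotypic ratio.
Under the 1:2:1 hypothesis (Σ ratio = 4, N = 2311):
  long-rooted: 2311 × 1/4 = 577.75
  oval-rooted: 2311 × 2/4 = 1155.5
  round-rooted: 2311 × 1/4 = 577.75
χ² = Σ (O − E)² / E
  long-rooted: (604 − 577.75)² / 577.75 = 1.1927
  oval-rooted: (1050 − 1155.5)² / 1155.5 = 9.6324
  round-rooted: (657 − 577.75)² / 577.75 = 10.8707
χ² = 1.1927 + 9.6324 + 10.8707 = 21.6958 ≈ 21.696
Degrees of freedom = 3 − 1 = 2; critical value at α = 0.05 is 5.991.
Since 21.696 > 5.991, we reject the null hypothesis — the data do not fit the 1:2:1 ratio.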